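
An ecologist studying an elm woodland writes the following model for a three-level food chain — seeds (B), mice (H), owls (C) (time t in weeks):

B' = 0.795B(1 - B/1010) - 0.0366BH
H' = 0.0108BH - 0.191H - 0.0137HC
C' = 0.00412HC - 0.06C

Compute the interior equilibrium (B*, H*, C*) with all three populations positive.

B* ≈ 333, H* ≈ 14.6, C* ≈ 248

From dC/dt = 0: 0.00412H* = 0.06, so H* = 14.6.
From dB/dt = 0: 0.795(1 - B*/1010) = 0.0366·14.6, giving B* = 1010·(1 - 0.67) = 333.
From dH/dt = 0: 0.0108·333 - 0.191 = 0.0137C*, so C* = 3.4/0.0137 = 248.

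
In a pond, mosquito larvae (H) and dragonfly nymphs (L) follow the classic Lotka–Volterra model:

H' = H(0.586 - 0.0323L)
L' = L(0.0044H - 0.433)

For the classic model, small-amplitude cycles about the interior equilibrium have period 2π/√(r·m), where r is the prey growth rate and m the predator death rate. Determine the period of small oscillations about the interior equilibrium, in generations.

T ≈ 12.5 generations

Here r = 0.586 and m = 0.433, so r·m = 0.254.
ω = √0.254 = 0.504 per generation, hence T = 2π/ω ≈ 12.5 generations.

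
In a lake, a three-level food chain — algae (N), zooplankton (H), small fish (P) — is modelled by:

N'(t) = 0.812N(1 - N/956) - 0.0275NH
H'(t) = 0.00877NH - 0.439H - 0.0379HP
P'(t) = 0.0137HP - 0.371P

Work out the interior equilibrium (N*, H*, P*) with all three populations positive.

N* ≈ 79.2, H* ≈ 27.1, P* ≈ 6.75

From dP/dt = 0: 0.0137H* = 0.371, so H* = 27.1.
From dN/dt = 0: 0.812(1 - N*/956) = 0.0275·27.1, giving N* = 956·(1 - 0.917) = 79.2.
From dH/dt = 0: 0.00877·79.2 - 0.439 = 0.0379P*, so P* = 0.256/0.0379 = 6.75.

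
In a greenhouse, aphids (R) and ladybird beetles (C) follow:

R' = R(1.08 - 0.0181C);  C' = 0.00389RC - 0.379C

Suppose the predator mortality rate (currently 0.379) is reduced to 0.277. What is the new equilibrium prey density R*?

At the interior fixed point, setting dC/dt = 0 with C > 0 fixes R* = (predator death rate)/(RC coefficient) — independent of the other coefficients.
With the change, R* = 0.277/0.00389 = 71.2; it falls from 97.4.

R* ≈ 71.2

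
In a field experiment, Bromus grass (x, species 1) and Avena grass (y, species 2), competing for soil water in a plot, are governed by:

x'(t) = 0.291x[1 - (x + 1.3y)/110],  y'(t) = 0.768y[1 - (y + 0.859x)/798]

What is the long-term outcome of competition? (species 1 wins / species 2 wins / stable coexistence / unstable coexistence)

Compare the nullcline intercepts: K1/α12 = 110/1.3 = 84.6 < K2 = 798; K2/α21 = 798/0.859 = 929 > K1 = 110.
Since the inequalities point opposite ways, species 2 can invade but species 1 cannot.

species 2 excludes species 1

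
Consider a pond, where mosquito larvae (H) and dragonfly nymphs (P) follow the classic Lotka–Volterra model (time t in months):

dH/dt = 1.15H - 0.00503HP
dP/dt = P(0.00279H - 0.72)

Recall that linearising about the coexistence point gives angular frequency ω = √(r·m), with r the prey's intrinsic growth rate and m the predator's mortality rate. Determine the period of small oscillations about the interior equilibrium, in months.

T ≈ 6.91 months

Here r = 1.15 and m = 0.72, so r·m = 0.828.
ω = √0.828 = 0.91 per month, hence T = 2π/ω ≈ 6.91 months.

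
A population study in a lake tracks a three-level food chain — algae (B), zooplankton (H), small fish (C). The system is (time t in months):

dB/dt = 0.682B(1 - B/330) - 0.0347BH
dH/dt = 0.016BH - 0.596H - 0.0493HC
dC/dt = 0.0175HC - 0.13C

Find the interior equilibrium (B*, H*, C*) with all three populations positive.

B* ≈ 205, H* ≈ 7.43, C* ≈ 54.5

From dC/dt = 0: 0.0175H* = 0.13, so H* = 7.43.
From dB/dt = 0: 0.682(1 - B*/330) = 0.0347·7.43, giving B* = 330·(1 - 0.378) = 205.
From dH/dt = 0: 0.016·205 - 0.596 = 0.0493C*, so C* = 2.69/0.0493 = 54.5.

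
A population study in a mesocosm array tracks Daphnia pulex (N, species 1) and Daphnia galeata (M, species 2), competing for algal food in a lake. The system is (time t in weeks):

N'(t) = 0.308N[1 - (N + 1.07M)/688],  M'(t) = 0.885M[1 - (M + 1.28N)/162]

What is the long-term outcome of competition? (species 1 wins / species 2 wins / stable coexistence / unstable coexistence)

Compare the nullcline intercepts: K1/α12 = 688/1.07 = 643 > K2 = 162; K2/α21 = 162/1.28 = 127 < K1 = 688.
Since the inequalities point opposite ways, species 1 can invade but species 2 cannot.

species 1 excludes species 2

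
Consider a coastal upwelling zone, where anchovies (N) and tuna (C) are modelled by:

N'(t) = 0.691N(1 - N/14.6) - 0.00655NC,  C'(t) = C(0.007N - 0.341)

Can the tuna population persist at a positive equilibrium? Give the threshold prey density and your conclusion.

Threshold N = 48.7; K < 48.7, so no, the predator goes extinct.

The predator equation gives dC/dt > 0 only when N > 0.341/0.007 = 48.7.
Without the predator, N → K = 14.6. Since 14.6 < 48.7, the predator cannot invade.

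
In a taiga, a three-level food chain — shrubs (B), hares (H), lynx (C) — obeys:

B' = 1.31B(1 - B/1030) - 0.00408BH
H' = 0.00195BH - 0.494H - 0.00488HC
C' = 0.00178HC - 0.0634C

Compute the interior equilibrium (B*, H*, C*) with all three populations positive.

B* ≈ 916, H* ≈ 35.6, C* ≈ 265

From dC/dt = 0: 0.00178H* = 0.0634, so H* = 35.6.
From dB/dt = 0: 1.31(1 - B*/1030) = 0.00408·35.6, giving B* = 1030·(1 - 0.111) = 916.
From dH/dt = 0: 0.00195·916 - 0.494 = 0.00488C*, so C* = 1.29/0.00488 = 265.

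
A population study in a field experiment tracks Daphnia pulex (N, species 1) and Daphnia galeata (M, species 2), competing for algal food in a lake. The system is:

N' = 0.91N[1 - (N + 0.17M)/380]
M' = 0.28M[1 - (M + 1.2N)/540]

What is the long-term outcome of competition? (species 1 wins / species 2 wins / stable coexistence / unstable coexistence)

Compare the nullcline intercepts: K1/α12 = 380/0.17 = 2240 > K2 = 540; K2/α21 = 540/1.2 = 450 > K1 = 380.
Since both inequalities hold, each species can invade when rare, so the interior equilibrium is stable.

stable coexistence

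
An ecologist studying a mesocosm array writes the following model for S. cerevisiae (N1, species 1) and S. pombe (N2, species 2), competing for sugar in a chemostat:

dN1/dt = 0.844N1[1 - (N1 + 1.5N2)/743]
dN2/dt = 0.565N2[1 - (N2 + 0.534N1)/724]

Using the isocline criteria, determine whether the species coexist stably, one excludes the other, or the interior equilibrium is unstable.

species 2 excludes species 1

Compare the nullcline intercepts: K1/α12 = 743/1.5 = 495 < K2 = 724; K2/α21 = 724/0.534 = 1360 > K1 = 743.
Since the inequalities point opposite ways, species 2 can invade but species 1 cannot.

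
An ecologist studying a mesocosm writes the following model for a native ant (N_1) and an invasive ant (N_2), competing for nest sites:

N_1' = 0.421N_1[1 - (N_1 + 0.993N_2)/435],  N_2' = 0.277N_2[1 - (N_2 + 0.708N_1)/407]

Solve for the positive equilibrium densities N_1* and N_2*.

Setting both brackets to zero gives the nullclines N_1 + 0.993N_2 = 435 and 0.708N_1 + N_2 = 407.
Substituting N_2 = 407 - 0.708N_1 into the first: N_1(1 - 0.993·0.708) = 435 - 0.993·407.
So N_1* = 30.8/0.297 = 104, and then N_2* = 407 - 0.708·104 = 333.

N_1* ≈ 104, N_2* ≈ 333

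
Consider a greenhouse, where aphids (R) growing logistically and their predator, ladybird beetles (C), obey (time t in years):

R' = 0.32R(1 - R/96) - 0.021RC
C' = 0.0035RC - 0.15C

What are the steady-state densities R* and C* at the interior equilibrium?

From dC/dt = 0 with C > 0: 0.0035R* = 0.15, so R* = 42.9.
Substitute into dR/dt = 0: 0.32(1 - 42.9/96) = 0.021C*.
The bracket is 0.554, giving C* = 0.177/0.021 = 8.44.

R* ≈ 42.9, C* ≈ 8.44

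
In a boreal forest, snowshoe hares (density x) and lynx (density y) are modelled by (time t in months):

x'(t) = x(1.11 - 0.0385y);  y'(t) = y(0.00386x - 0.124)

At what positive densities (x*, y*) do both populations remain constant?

Set dy/dt = 0 with y > 0: 0.00386x - 0.124 = 0, so x* = 0.124/0.00386 = 32.1.
Set dx/dt = 0 with x > 0: 1.11 - 0.0385y = 0, so y* = 1.11/0.0385 = 28.8.

x* ≈ 32.1, y* ≈ 28.8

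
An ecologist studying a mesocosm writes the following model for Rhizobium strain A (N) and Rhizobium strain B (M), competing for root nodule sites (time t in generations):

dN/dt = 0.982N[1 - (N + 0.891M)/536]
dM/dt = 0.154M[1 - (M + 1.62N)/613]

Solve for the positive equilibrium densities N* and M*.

Setting both brackets to zero gives the nullclines N + 0.891M = 536 and 1.62N + M = 613.
Substituting M = 613 - 1.62N into the first: N(1 - 0.891·1.62) = 536 - 0.891·613.
So N* = -10.2/-0.443 = 23, and then M* = 613 - 1.62·23 = 576.

N* ≈ 23, M* ≈ 576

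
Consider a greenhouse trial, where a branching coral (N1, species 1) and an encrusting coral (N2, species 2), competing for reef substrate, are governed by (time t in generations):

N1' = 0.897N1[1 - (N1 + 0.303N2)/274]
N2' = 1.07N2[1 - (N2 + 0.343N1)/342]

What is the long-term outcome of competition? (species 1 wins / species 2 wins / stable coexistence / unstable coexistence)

stable coexistence

Compare the nullcline intercepts: K1/α12 = 274/0.303 = 904 > K2 = 342; K2/α21 = 342/0.343 = 997 > K1 = 274.
Since both inequalities hold, each species can invade when rare, so the interior equilibrium is stable.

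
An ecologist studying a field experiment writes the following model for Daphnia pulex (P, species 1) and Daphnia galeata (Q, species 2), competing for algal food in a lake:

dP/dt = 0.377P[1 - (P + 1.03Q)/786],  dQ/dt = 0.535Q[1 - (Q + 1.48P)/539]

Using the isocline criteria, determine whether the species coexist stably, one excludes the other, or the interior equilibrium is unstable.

Compare the nullcline intercepts: K1/α12 = 786/1.03 = 763 > K2 = 539; K2/α21 = 539/1.48 = 364 < K1 = 786.
Since the inequalities point opposite ways, species 1 can invade but species 2 cannot.

species 1 excludes species 2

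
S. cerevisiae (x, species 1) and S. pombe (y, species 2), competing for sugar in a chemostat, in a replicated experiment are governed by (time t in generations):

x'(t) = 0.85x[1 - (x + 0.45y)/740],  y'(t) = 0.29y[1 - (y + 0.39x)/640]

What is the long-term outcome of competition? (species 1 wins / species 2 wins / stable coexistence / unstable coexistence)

stable coexistence

Compare the nullcline intercepts: K1/α12 = 740/0.45 = 1640 > K2 = 640; K2/α21 = 640/0.39 = 1640 > K1 = 740.
Since both inequalities hold, each species can invade when rare, so the interior equilibrium is stable.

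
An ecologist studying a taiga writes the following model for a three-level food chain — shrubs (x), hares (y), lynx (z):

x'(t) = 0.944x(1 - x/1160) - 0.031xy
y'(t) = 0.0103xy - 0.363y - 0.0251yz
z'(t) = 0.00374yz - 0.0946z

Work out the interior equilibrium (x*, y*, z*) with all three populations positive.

x* ≈ 196, y* ≈ 25.3, z* ≈ 66.2

From dz/dt = 0: 0.00374y* = 0.0946, so y* = 25.3.
From dx/dt = 0: 0.944(1 - x*/1160) = 0.031·25.3, giving x* = 1160·(1 - 0.831) = 196.
From dy/dt = 0: 0.0103·196 - 0.363 = 0.0251z*, so z* = 1.66/0.0251 = 66.2.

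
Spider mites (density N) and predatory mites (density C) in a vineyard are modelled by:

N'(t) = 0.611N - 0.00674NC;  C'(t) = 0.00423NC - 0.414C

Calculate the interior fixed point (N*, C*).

N* ≈ 97.9, C* ≈ 90.7

Set dC/dt = 0 with C > 0: 0.00423N - 0.414 = 0, so N* = 0.414/0.00423 = 97.9.
Set dN/dt = 0 with N > 0: 0.611 - 0.00674C = 0, so C* = 0.611/0.00674 = 90.7.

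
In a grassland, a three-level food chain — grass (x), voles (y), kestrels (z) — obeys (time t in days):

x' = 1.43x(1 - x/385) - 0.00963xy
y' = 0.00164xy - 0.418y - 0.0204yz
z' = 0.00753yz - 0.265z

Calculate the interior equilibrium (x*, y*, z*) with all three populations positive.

From dz/dt = 0: 0.00753y* = 0.265, so y* = 35.2.
From dx/dt = 0: 1.43(1 - x*/385) = 0.00963·35.2, giving x* = 385·(1 - 0.237) = 294.
From dy/dt = 0: 0.00164·294 - 0.418 = 0.0204z*, so z* = 0.0638/0.0204 = 3.13.

x* ≈ 294, y* ≈ 35.2, z* ≈ 3.13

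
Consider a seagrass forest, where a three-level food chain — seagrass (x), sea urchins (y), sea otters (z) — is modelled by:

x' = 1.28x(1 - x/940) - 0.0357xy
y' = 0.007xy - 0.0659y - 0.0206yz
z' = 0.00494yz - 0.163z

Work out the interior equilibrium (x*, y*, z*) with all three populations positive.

x* ≈ 74.9, y* ≈ 33, z* ≈ 22.3

From dz/dt = 0: 0.00494y* = 0.163, so y* = 33.
From dx/dt = 0: 1.28(1 - x*/940) = 0.0357·33, giving x* = 940·(1 - 0.92) = 74.9.
From dy/dt = 0: 0.007·74.9 - 0.0659 = 0.0206z*, so z* = 0.459/0.0206 = 22.3.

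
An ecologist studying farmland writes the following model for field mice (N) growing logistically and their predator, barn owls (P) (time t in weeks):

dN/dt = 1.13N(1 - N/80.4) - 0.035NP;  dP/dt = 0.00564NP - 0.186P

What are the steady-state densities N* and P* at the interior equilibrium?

From dP/dt = 0 with P > 0: 0.00564N* = 0.186, so N* = 33.
Substitute into dN/dt = 0: 1.13(1 - 33/80.4) = 0.035P*.
The bracket is 0.59, giving P* = 0.666/0.035 = 19.

N* ≈ 33, P* ≈ 19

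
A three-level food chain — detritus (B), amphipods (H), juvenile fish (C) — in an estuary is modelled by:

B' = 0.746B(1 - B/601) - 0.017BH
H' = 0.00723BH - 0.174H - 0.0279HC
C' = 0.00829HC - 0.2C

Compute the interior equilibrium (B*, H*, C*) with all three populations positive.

B* ≈ 271, H* ≈ 24.1, C* ≈ 63.9

From dC/dt = 0: 0.00829H* = 0.2, so H* = 24.1.
From dB/dt = 0: 0.746(1 - B*/601) = 0.017·24.1, giving B* = 601·(1 - 0.55) = 271.
From dH/dt = 0: 0.00723·271 - 0.174 = 0.0279C*, so C* = 1.78/0.0279 = 63.9.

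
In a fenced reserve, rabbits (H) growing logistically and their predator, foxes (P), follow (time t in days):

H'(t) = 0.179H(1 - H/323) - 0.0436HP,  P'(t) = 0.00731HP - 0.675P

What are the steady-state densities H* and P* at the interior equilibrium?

From dP/dt = 0 with P > 0: 0.00731H* = 0.675, so H* = 92.3.
Substitute into dH/dt = 0: 0.179(1 - 92.3/323) = 0.0436P*.
The bracket is 0.714, giving P* = 0.128/0.0436 = 2.93.

H* ≈ 92.3, P* ≈ 2.93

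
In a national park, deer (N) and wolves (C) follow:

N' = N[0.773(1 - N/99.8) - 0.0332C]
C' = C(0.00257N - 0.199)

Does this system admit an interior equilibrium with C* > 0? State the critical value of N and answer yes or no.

The predator equation gives dC/dt > 0 only when N > 0.199/0.00257 = 77.4.
Without the predator, N → K = 99.8. Since 99.8 > 77.4, the predator can invade and persist.

Threshold N = 77.4; K > 77.4, so yes, the predator persists.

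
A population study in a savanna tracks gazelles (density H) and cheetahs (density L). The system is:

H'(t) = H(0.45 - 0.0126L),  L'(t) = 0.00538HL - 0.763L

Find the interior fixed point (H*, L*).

H* ≈ 142, L* ≈ 35.7

Set dL/dt = 0 with L > 0: 0.00538H - 0.763 = 0, so H* = 0.763/0.00538 = 142.
Set dH/dt = 0 with H > 0: 0.45 - 0.0126L = 0, so L* = 0.45/0.0126 = 35.7.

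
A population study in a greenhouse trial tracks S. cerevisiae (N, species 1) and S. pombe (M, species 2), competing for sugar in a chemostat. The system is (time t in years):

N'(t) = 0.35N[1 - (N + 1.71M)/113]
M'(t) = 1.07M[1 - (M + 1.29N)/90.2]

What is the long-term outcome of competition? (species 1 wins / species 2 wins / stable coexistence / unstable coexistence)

Compare the nullcline intercepts: K1/α12 = 113/1.71 = 66.1 < K2 = 90.2; K2/α21 = 90.2/1.29 = 69.9 < K1 = 113.
Since both are reversed, neither can invade when rare; the interior point is a saddle.

unstable coexistence (outcome depends on initial conditions)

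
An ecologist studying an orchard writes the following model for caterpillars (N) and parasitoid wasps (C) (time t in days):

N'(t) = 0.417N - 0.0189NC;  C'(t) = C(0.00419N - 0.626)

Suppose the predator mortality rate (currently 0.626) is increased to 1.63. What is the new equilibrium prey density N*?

At the interior fixed point, setting dC/dt = 0 with C > 0 fixes N* = (predator death rate)/(NC coefficient) — independent of the other coefficients.
With the change, N* = 1.63/0.00419 = 389; it rises from 149.

N* ≈ 389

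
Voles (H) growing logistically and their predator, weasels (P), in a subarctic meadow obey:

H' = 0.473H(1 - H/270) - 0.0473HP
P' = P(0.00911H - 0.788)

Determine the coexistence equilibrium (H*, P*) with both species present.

From dP/dt = 0 with P > 0: 0.00911H* = 0.788, so H* = 86.5.
Substitute into dH/dt = 0: 0.473(1 - 86.5/270) = 0.0473P*.
The bracket is 0.68, giving P* = 0.321/0.0473 = 6.8.

H* ≈ 86.5, P* ≈ 6.8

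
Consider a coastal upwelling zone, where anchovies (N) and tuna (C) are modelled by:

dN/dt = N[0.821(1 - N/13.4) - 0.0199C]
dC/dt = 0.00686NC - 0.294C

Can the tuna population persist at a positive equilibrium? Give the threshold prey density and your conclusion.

Threshold N = 42.9; K < 42.9, so no, the predator goes extinct.

The predator equation gives dC/dt > 0 only when N > 0.294/0.00686 = 42.9.
Without the predator, N → K = 13.4. Since 13.4 < 42.9, the predator cannot invade.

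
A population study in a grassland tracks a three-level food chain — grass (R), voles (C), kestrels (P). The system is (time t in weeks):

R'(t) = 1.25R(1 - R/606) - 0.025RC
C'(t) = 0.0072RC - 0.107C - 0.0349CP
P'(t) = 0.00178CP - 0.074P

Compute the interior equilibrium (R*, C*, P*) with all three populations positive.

R* ≈ 102, C* ≈ 41.6, P* ≈ 18

From dP/dt = 0: 0.00178C* = 0.074, so C* = 41.6.
From dR/dt = 0: 1.25(1 - R*/606) = 0.025·41.6, giving R* = 606·(1 - 0.831) = 102.
From dC/dt = 0: 0.0072·102 - 0.107 = 0.0349P*, so P* = 0.628/0.0349 = 18.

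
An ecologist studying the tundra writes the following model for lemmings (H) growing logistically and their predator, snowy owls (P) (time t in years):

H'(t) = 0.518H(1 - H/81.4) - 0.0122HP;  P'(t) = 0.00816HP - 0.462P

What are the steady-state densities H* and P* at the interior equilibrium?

H* ≈ 56.6, P* ≈ 12.9

From dP/dt = 0 with P > 0: 0.00816H* = 0.462, so H* = 56.6.
Substitute into dH/dt = 0: 0.518(1 - 56.6/81.4) = 0.0122P*.
The bracket is 0.304, giving P* = 0.158/0.0122 = 12.9.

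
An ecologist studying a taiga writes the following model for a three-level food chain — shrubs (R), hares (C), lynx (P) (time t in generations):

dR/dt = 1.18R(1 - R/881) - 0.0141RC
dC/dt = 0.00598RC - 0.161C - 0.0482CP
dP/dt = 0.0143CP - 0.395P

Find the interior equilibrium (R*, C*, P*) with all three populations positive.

From dP/dt = 0: 0.0143C* = 0.395, so C* = 27.6.
From dR/dt = 0: 1.18(1 - R*/881) = 0.0141·27.6, giving R* = 881·(1 - 0.33) = 590.
From dC/dt = 0: 0.00598·590 - 0.161 = 0.0482P*, so P* = 3.37/0.0482 = 69.9.

R* ≈ 590, C* ≈ 27.6, P* ≈ 69.9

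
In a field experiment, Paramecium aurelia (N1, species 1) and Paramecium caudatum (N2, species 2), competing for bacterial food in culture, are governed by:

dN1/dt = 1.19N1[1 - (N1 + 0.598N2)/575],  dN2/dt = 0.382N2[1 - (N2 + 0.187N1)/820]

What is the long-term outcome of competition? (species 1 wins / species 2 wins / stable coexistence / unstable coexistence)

stable coexistence

Compare the nullcline intercepts: K1/α12 = 575/0.598 = 962 > K2 = 820; K2/α21 = 820/0.187 = 4390 > K1 = 575.
Since both inequalities hold, each species can invade when rare, so the interior equilibrium is stable.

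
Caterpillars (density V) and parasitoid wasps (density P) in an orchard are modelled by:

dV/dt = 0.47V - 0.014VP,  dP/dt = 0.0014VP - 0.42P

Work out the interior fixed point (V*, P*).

V* ≈ 300, P* ≈ 33.6

Set dP/dt = 0 with P > 0: 0.0014V - 0.42 = 0, so V* = 0.42/0.0014 = 300.
Set dV/dt = 0 with V > 0: 0.47 - 0.014P = 0, so P* = 0.47/0.014 = 33.6.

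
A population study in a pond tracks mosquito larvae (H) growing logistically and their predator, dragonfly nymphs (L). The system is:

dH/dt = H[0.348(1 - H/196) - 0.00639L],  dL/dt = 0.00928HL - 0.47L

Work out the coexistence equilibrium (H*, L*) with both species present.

H* ≈ 50.6, L* ≈ 40.4

From dL/dt = 0 with L > 0: 0.00928H* = 0.47, so H* = 50.6.
Substitute into dH/dt = 0: 0.348(1 - 50.6/196) = 0.00639L*.
The bracket is 0.742, giving L* = 0.258/0.00639 = 40.4.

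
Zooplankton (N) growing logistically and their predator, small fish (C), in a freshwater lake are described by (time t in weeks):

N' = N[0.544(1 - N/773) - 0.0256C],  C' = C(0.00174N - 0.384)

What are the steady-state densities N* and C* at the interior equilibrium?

From dC/dt = 0 with C > 0: 0.00174N* = 0.384, so N* = 221.
Substitute into dN/dt = 0: 0.544(1 - 221/773) = 0.0256C*.
The bracket is 0.715, giving C* = 0.389/0.0256 = 15.2.

N* ≈ 221, C* ≈ 15.2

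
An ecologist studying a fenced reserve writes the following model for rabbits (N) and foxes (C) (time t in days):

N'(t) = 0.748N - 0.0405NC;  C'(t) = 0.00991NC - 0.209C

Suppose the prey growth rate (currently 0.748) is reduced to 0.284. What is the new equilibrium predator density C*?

C* ≈ 7.01

At the interior fixed point, setting dN/dt = 0 with N > 0 fixes C* = (prey growth rate)/(NC coefficient) — independent of the other coefficients.
With the change, C* = 0.284/0.0405 = 7.01; it falls from 18.5.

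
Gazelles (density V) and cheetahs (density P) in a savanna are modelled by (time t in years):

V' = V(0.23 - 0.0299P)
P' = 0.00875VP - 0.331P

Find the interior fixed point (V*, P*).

V* ≈ 37.8, P* ≈ 7.69

Set dP/dt = 0 with P > 0: 0.00875V - 0.331 = 0, so V* = 0.331/0.00875 = 37.8.
Set dV/dt = 0 with V > 0: 0.23 - 0.0299P = 0, so P* = 0.23/0.0299 = 7.69.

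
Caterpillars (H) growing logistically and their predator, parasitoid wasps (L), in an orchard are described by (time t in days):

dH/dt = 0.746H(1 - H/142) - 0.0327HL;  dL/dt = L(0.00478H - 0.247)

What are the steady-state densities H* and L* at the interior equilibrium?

H* ≈ 51.7, L* ≈ 14.5

From dL/dt = 0 with L > 0: 0.00478H* = 0.247, so H* = 51.7.
Substitute into dH/dt = 0: 0.746(1 - 51.7/142) = 0.0327L*.
The bracket is 0.636, giving L* = 0.475/0.0327 = 14.5.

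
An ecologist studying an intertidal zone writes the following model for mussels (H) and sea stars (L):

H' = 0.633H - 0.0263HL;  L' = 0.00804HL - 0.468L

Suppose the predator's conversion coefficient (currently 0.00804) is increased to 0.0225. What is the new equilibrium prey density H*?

H* ≈ 20.8

At the interior fixed point, setting dL/dt = 0 with L > 0 fixes H* = (predator death rate)/(HL coefficient) — independent of the other coefficients.
With the change, H* = 0.468/0.0225 = 20.8; it falls from 58.2.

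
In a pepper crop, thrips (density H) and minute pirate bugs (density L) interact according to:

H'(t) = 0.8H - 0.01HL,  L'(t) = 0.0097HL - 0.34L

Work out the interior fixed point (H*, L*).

H* ≈ 35.1, L* ≈ 80

Set dL/dt = 0 with L > 0: 0.0097H - 0.34 = 0, so H* = 0.34/0.0097 = 35.1.
Set dH/dt = 0 with H > 0: 0.8 - 0.01L = 0, so L* = 0.8/0.01 = 80.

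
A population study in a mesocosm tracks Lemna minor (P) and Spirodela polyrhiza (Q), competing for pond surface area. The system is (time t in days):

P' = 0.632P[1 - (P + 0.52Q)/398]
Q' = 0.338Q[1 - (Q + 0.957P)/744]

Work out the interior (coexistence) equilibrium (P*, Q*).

Setting both brackets to zero gives the nullclines P + 0.52Q = 398 and 0.957P + Q = 744.
Substituting Q = 744 - 0.957P into the first: P(1 - 0.52·0.957) = 398 - 0.52·744.
So P* = 11.1/0.502 = 22.1, and then Q* = 744 - 0.957·22.1 = 723.

P* ≈ 22.1, Q* ≈ 723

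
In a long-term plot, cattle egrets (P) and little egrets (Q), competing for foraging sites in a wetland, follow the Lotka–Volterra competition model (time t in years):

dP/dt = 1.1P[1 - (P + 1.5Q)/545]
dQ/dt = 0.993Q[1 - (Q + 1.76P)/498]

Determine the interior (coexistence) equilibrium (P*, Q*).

Setting both brackets to zero gives the nullclines P + 1.5Q = 545 and 1.76P + Q = 498.
Substituting Q = 498 - 1.76P into the first: P(1 - 1.5·1.76) = 545 - 1.5·498.
So P* = -202/-1.64 = 123, and then Q* = 498 - 1.76·123 = 281.

P* ≈ 123, Q* ≈ 281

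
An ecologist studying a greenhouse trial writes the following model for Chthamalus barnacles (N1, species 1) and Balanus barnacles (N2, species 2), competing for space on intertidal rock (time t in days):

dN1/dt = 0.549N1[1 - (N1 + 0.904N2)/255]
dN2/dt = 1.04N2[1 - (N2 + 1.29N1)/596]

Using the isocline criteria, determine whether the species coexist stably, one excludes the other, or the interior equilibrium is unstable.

Compare the nullcline intercepts: K1/α12 = 255/0.904 = 282 < K2 = 596; K2/α21 = 596/1.29 = 462 > K1 = 255.
Since the inequalities point opposite ways, species 2 can invade but species 1 cannot.

species 2 excludes species 1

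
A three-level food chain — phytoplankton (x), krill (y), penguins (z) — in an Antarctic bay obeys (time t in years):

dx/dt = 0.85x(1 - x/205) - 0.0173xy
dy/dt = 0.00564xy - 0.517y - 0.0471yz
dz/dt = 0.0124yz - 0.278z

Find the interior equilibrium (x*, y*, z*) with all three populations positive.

From dz/dt = 0: 0.0124y* = 0.278, so y* = 22.4.
From dx/dt = 0: 0.85(1 - x*/205) = 0.0173·22.4, giving x* = 205·(1 - 0.456) = 111.
From dy/dt = 0: 0.00564·111 - 0.517 = 0.0471z*, so z* = 0.112/0.0471 = 2.37.

x* ≈ 111, y* ≈ 22.4, z* ≈ 2.37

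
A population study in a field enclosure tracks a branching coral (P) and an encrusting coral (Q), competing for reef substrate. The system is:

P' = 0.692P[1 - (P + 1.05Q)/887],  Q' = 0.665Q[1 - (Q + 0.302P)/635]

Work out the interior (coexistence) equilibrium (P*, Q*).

Setting both brackets to zero gives the nullclines P + 1.05Q = 887 and 0.302P + Q = 635.
Substituting Q = 635 - 0.302P into the first: P(1 - 1.05·0.302) = 887 - 1.05·635.
So P* = 220/0.683 = 323, and then Q* = 635 - 0.302·323 = 538.

P* ≈ 323, Q* ≈ 538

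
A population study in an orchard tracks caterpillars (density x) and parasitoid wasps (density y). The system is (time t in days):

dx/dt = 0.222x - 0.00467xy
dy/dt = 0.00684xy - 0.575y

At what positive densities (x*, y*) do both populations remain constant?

x* ≈ 84.1, y* ≈ 47.5

Set dy/dt = 0 with y > 0: 0.00684x - 0.575 = 0, so x* = 0.575/0.00684 = 84.1.
Set dx/dt = 0 with x > 0: 0.222 - 0.00467y = 0, so y* = 0.222/0.00467 = 47.5.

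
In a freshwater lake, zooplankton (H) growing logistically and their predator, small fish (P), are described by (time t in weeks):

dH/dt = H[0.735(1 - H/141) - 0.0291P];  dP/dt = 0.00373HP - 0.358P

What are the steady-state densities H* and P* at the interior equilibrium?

H* ≈ 96, P* ≈ 8.06

From dP/dt = 0 with P > 0: 0.00373H* = 0.358, so H* = 96.
Substitute into dH/dt = 0: 0.735(1 - 96/141) = 0.0291P*.
The bracket is 0.319, giving P* = 0.235/0.0291 = 8.06.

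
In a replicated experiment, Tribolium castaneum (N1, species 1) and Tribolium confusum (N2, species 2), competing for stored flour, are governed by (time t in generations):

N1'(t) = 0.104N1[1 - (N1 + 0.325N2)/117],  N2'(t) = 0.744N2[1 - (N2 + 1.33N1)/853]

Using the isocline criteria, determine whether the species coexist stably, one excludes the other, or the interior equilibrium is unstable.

species 2 excludes species 1

Compare the nullcline intercepts: K1/α12 = 117/0.325 = 360 < K2 = 853; K2/α21 = 853/1.33 = 641 > K1 = 117.
Since the inequalities point opposite ways, species 2 can invade but species 1 cannot.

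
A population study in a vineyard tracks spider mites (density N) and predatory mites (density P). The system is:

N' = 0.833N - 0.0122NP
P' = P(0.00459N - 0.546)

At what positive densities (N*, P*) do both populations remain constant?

Set dP/dt = 0 with P > 0: 0.00459N - 0.546 = 0, so N* = 0.546/0.00459 = 119.
Set dN/dt = 0 with N > 0: 0.833 - 0.0122P = 0, so P* = 0.833/0.0122 = 68.3.

N* ≈ 119, P* ≈ 68.3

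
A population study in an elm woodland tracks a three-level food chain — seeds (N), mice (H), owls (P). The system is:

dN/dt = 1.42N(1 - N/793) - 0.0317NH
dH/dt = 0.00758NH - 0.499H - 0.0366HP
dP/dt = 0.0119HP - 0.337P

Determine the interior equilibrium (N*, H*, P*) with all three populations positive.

From dP/dt = 0: 0.0119H* = 0.337, so H* = 28.3.
From dN/dt = 0: 1.42(1 - N*/793) = 0.0317·28.3, giving N* = 793·(1 - 0.632) = 292.
From dH/dt = 0: 0.00758·292 - 0.499 = 0.0366P*, so P* = 1.71/0.0366 = 46.8.

N* ≈ 292, H* ≈ 28.3, P* ≈ 46.8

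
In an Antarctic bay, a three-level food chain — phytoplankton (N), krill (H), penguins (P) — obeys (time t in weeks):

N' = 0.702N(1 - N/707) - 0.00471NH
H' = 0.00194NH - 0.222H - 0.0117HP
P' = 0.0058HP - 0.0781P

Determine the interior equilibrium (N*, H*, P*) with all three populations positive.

From dP/dt = 0: 0.0058H* = 0.0781, so H* = 13.5.
From dN/dt = 0: 0.702(1 - N*/707) = 0.00471·13.5, giving N* = 707·(1 - 0.0903) = 643.
From dH/dt = 0: 0.00194·643 - 0.222 = 0.0117P*, so P* = 1.03/0.0117 = 87.7.

N* ≈ 643, H* ≈ 13.5, P* ≈ 87.7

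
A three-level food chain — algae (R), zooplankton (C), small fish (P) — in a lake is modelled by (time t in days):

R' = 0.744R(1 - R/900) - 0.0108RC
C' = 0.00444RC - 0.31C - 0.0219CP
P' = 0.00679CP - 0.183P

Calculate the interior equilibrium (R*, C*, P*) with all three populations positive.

R* ≈ 548, C* ≈ 27, P* ≈ 96.9

From dP/dt = 0: 0.00679C* = 0.183, so C* = 27.
From dR/dt = 0: 0.744(1 - R*/900) = 0.0108·27, giving R* = 900·(1 - 0.391) = 548.
From dC/dt = 0: 0.00444·548 - 0.31 = 0.0219P*, so P* = 2.12/0.0219 = 96.9.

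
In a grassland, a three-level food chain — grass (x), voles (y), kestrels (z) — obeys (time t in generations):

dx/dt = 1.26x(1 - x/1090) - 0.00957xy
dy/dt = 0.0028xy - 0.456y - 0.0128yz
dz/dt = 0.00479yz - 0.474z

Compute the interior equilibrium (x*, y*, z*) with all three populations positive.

From dz/dt = 0: 0.00479y* = 0.474, so y* = 99.
From dx/dt = 0: 1.26(1 - x*/1090) = 0.00957·99, giving x* = 1090·(1 - 0.752) = 271.
From dy/dt = 0: 0.0028·271 - 0.456 = 0.0128z*, so z* = 0.302/0.0128 = 23.6.

x* ≈ 271, y* ≈ 99, z* ≈ 23.6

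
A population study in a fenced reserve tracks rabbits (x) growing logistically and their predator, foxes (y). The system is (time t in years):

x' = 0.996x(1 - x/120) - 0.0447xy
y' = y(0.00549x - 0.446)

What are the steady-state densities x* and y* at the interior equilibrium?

From dy/dt = 0 with y > 0: 0.00549x* = 0.446, so x* = 81.2.
Substitute into dx/dt = 0: 0.996(1 - 81.2/120) = 0.0447y*.
The bracket is 0.323, giving y* = 0.322/0.0447 = 7.2.

x* ≈ 81.2, y* ≈ 7.2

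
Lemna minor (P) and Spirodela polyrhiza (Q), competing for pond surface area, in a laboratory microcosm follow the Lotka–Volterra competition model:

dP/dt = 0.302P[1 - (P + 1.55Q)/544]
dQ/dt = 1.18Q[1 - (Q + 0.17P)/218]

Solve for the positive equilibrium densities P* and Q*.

P* ≈ 280, Q* ≈ 170

Setting both brackets to zero gives the nullclines P + 1.55Q = 544 and 0.17P + Q = 218.
Substituting Q = 218 - 0.17P into the first: P(1 - 1.55·0.17) = 544 - 1.55·218.
So P* = 206/0.736 = 280, and then Q* = 218 - 0.17·280 = 170.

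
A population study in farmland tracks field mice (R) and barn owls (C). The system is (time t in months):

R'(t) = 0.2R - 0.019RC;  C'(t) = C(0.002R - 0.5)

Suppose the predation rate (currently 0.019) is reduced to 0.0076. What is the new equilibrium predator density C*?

At the interior fixed point, setting dR/dt = 0 with R > 0 fixes C* = (prey growth rate)/(RC coefficient) — independent of the other coefficients.
With the change, C* = 0.2/0.0076 = 26.3; it rises from 10.5.

C* ≈ 26.3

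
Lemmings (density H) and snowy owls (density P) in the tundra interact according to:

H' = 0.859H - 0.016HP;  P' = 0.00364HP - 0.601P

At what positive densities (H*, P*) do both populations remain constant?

Set dP/dt = 0 with P > 0: 0.00364H - 0.601 = 0, so H* = 0.601/0.00364 = 165.
Set dH/dt = 0 with H > 0: 0.859 - 0.016P = 0, so P* = 0.859/0.016 = 53.7.

H* ≈ 165, P* ≈ 53.7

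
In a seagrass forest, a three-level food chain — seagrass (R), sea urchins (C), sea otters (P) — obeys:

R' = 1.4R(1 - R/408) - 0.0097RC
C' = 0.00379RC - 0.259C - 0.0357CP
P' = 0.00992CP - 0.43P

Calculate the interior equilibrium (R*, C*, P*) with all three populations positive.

R* ≈ 285, C* ≈ 43.3, P* ≈ 23.1

From dP/dt = 0: 0.00992C* = 0.43, so C* = 43.3.
From dR/dt = 0: 1.4(1 - R*/408) = 0.0097·43.3, giving R* = 408·(1 - 0.3) = 285.
From dC/dt = 0: 0.00379·285 - 0.259 = 0.0357P*, so P* = 0.823/0.0357 = 23.1.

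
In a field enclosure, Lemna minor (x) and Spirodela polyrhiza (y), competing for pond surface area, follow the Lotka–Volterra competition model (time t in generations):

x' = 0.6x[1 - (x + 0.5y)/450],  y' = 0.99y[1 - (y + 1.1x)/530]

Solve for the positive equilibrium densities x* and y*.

x* ≈ 411, y* ≈ 77.8

Setting both brackets to zero gives the nullclines x + 0.5y = 450 and 1.1x + y = 530.
Substituting y = 530 - 1.1x into the first: x(1 - 0.5·1.1) = 450 - 0.5·530.
So x* = 185/0.45 = 411, and then y* = 530 - 1.1·411 = 77.8.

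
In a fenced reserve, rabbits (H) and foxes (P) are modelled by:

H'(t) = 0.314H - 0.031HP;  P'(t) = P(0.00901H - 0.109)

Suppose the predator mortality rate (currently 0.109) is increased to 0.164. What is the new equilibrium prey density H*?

H* ≈ 18.2

At the interior fixed point, setting dP/dt = 0 with P > 0 fixes H* = (predator death rate)/(HP coefficient) — independent of the other coefficients.
With the change, H* = 0.164/0.00901 = 18.2; it rises from 12.1.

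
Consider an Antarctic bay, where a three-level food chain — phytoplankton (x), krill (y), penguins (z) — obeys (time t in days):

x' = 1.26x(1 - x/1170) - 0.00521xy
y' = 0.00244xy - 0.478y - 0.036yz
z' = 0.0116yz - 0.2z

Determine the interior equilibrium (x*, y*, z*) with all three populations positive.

From dz/dt = 0: 0.0116y* = 0.2, so y* = 17.2.
From dx/dt = 0: 1.26(1 - x*/1170) = 0.00521·17.2, giving x* = 1170·(1 - 0.0713) = 1090.
From dy/dt = 0: 0.00244·1090 - 0.478 = 0.036z*, so z* = 2.17/0.036 = 60.4.

x* ≈ 1090, y* ≈ 17.2, z* ≈ 60.4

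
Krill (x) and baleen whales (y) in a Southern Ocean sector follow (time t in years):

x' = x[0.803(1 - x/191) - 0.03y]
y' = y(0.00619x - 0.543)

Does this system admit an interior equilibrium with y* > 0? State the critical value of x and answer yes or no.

Threshold x = 87.7; K > 87.7, so yes, the predator persists.

The predator equation gives dy/dt > 0 only when x > 0.543/0.00619 = 87.7.
Without the predator, x → K = 191. Since 191 > 87.7, the predator can invade and persist.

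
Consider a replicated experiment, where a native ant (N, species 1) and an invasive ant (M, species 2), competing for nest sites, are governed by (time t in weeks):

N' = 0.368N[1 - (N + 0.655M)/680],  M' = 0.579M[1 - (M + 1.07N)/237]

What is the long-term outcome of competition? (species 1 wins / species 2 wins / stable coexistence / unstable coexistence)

Compare the nullcline intercepts: K1/α12 = 680/0.655 = 1040 > K2 = 237; K2/α21 = 237/1.07 = 221 < K1 = 680.
Since the inequalities point opposite ways, species 1 can invade but species 2 cannot.

species 1 excludes species 2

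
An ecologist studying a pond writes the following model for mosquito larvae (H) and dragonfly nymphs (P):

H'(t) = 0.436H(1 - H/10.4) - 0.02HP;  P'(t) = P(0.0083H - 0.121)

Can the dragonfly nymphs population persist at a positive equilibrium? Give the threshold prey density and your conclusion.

Threshold H = 14.6; K < 14.6, so no, the predator goes extinct.

The predator equation gives dP/dt > 0 only when H > 0.121/0.0083 = 14.6.
Without the predator, H → K = 10.4. Since 10.4 < 14.6, the predator cannot invade.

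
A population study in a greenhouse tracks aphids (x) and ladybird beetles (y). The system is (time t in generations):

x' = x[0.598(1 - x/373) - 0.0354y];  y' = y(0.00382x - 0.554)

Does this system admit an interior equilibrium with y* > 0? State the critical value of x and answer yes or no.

The predator equation gives dy/dt > 0 only when x > 0.554/0.00382 = 145.
Without the predator, x → K = 373. Since 373 > 145, the predator can invade and persist.

Threshold x = 145; K > 145, so yes, the predator persists.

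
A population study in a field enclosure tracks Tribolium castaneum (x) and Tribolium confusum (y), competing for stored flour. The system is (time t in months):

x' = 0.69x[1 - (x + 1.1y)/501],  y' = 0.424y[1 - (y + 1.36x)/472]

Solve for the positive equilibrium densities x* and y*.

x* ≈ 36.7, y* ≈ 422

Setting both brackets to zero gives the nullclines x + 1.1y = 501 and 1.36x + y = 472.
Substituting y = 472 - 1.36x into the first: x(1 - 1.1·1.36) = 501 - 1.1·472.
So x* = -18.2/-0.496 = 36.7, and then y* = 472 - 1.36·36.7 = 422.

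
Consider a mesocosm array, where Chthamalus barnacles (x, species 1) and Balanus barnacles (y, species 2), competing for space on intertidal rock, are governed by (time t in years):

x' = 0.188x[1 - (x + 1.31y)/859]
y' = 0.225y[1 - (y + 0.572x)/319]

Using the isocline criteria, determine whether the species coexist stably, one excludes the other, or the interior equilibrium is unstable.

species 1 excludes species 2

Compare the nullcline intercepts: K1/α12 = 859/1.31 = 656 > K2 = 319; K2/α21 = 319/0.572 = 558 < K1 = 859.
Since the inequalities point opposite ways, species 1 can invade but species 2 cannot.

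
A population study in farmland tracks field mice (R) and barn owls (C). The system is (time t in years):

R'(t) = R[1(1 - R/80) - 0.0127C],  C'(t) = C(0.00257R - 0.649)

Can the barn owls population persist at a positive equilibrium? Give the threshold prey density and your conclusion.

The predator equation gives dC/dt > 0 only when R > 0.649/0.00257 = 253.
Without the predator, R → K = 80. Since 80 < 253, the predator cannot invade.

Threshold R = 253; K < 253, so no, the predator goes extinct.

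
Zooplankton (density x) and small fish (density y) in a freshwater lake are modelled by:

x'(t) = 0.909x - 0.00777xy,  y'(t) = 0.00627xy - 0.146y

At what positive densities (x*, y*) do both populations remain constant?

x* ≈ 23.3, y* ≈ 117

Set dy/dt = 0 with y > 0: 0.00627x - 0.146 = 0, so x* = 0.146/0.00627 = 23.3.
Set dx/dt = 0 with x > 0: 0.909 - 0.00777y = 0, so y* = 0.909/0.00777 = 117.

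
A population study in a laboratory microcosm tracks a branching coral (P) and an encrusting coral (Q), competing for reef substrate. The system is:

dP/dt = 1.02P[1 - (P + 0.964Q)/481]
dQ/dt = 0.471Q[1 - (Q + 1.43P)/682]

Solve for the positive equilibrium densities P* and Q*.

Setting both brackets to zero gives the nullclines P + 0.964Q = 481 and 1.43P + Q = 682.
Substituting Q = 682 - 1.43P into the first: P(1 - 0.964·1.43) = 481 - 0.964·682.
So P* = -176/-0.379 = 466, and then Q* = 682 - 1.43·466 = 15.4.

P* ≈ 466, Q* ≈ 15.4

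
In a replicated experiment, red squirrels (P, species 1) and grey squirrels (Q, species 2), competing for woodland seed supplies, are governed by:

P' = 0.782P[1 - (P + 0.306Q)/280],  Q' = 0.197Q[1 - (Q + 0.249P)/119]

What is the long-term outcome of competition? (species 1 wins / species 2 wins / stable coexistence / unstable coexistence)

stable coexistence

Compare the nullcline intercepts: K1/α12 = 280/0.306 = 915 > K2 = 119; K2/α21 = 119/0.249 = 478 > K1 = 280.
Since both inequalities hold, each species can invade when rare, so the interior equilibrium is stable.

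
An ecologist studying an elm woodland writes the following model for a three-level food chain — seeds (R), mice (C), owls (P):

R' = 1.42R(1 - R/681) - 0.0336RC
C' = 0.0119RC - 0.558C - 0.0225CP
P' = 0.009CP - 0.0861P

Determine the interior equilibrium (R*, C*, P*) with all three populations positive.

R* ≈ 527, C* ≈ 9.57, P* ≈ 254

From dP/dt = 0: 0.009C* = 0.0861, so C* = 9.57.
From dR/dt = 0: 1.42(1 - R*/681) = 0.0336·9.57, giving R* = 681·(1 - 0.226) = 527.
From dC/dt = 0: 0.0119·527 - 0.558 = 0.0225P*, so P* = 5.71/0.0225 = 254.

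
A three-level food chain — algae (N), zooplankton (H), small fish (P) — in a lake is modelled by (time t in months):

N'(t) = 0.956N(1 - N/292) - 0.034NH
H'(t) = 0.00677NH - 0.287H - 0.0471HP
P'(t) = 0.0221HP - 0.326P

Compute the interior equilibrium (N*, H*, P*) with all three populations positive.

N* ≈ 139, H* ≈ 14.8, P* ≈ 13.9

From dP/dt = 0: 0.0221H* = 0.326, so H* = 14.8.
From dN/dt = 0: 0.956(1 - N*/292) = 0.034·14.8, giving N* = 292·(1 - 0.525) = 139.
From dH/dt = 0: 0.00677·139 - 0.287 = 0.0471P*, so P* = 0.653/0.0471 = 13.9.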